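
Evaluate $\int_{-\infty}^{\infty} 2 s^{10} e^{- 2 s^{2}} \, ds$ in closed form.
$\frac{945 \sqrt{2} \sqrt{\pi}}{1024}$

Start from the elementary integral
$$J(a) = \int_{-\infty}^{\infty} 2 e^{- a s^{2}} \, ds = \frac{2 \sqrt{\pi}}{\sqrt{a}}.$$

Differentiating under the integral sign brings down a factor of $(-s^2)$:
$$\frac{dJ}{da} = \int_{-\infty}^{\infty} - 2 s^{2} e^{- a s^{2}} \, ds = - \frac{\sqrt{\pi}}{a^{\frac{3}{2}}}.$$

Repeating $5$ times in total — each differentiation brings down another $(-s^2)$ — gives
$$\frac{d^{5}J}{da^{5}} = \int_{-\infty}^{\infty} - 2 s^{10} e^{- a s^{2}} \, ds = - \frac{945 \sqrt{\pi}}{16 a^{\frac{11}{2}}},$$
and the integrand here is $(-1)^{5}$ times the target integrand, so $I = (-1)^{5}\,\frac{d^{5}J}{da^{5}} = \frac{945 \sqrt{\pi}}{16 a^{\frac{11}{2}}}$.

Setting $a = 2$:
$$I = \frac{945 \sqrt{2} \sqrt{\pi}}{1024}.$$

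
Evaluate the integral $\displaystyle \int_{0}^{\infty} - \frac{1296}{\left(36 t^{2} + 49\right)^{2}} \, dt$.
$- \frac{54 \pi}{343}$

Begin with the known result
$$J(a) = \int_{0}^{\infty} - \frac{1}{a^{2} + t^{2}} \, dt = - \frac{\pi}{2 a}.$$

Differentiating under the integral sign with respect to $a$,
$$\frac{dJ}{da} = \int_{0}^{\infty} \frac{2 a}{\left(a^{2} + t^{2}\right)^{2}} \, dt = \frac{\pi}{2 a^{2}},$$
so $\int_{0}^{\infty} - \frac{1}{\left(a^{2} + t^{2}\right)^{2}} \, dt = - \frac{\pi}{4 a^{3}}$.

Setting $a = \frac{7}{6}$:
$$I = - \frac{54 \pi}{343}.$$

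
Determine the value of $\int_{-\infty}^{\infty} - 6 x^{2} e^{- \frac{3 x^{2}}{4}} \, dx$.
$- \frac{8 \sqrt{3} \sqrt{\pi}}{3}$

Start from the elementary integral
$$J(a) = \int_{-\infty}^{\infty} - 6 e^{- a x^{2}} \, dx = - \frac{6 \sqrt{\pi}}{\sqrt{a}}.$$

Differentiating under the integral sign brings down a factor of $(-x^2)$:
$$\frac{dJ}{da} = \int_{-\infty}^{\infty} 6 x^{2} e^{- a x^{2}} \, dx = \frac{3 \sqrt{\pi}}{a^{\frac{3}{2}}}.$$

The integral on the left is $-I$, so $I = - \frac{3 \sqrt{\pi}}{a^{\frac{3}{2}}}$.

Setting $a = \frac{3}{4}$:
$$I = - \frac{8 \sqrt{3} \sqrt{\pi}}{3}.$$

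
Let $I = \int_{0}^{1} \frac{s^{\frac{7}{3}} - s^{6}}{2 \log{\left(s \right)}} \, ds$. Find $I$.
$\log{\left(\frac{\sqrt{210}}{21} \right)}$

Consider the one-parameter family: let $I(a) = \int_{0}^{1} \frac{s^{\frac{7}{3}} - s^{a}}{2 \log{\left(s \right)}} \, ds$.

Since $\dfrac{\partial}{\partial a}\,s^{a} = s^{a} \ln s$, the $\ln s$ in the denominator cancels and
$$\frac{dI}{da} = \int_{0}^{1} - \frac{1}{2} s^{a} \, ds = - \frac{1}{2} \left[\frac{s^{a+1}}{a+1}\right]_0^1 = - \frac{1}{2 a + 2}.$$

Integrating with respect to $a$ gives $I(a) = - \frac{\log{\left(a + 1 \right)}}{2} - \frac{\log{\left(3 \right)}}{2} + \frac{\log{\left(10 \right)}}{2} + C$.

At $a = \frac{7}{3}$ the integrand is identically $0$, so $I(\frac{7}{3}) = 0$. The closed form gives $0$, hence $C = 0$.

Setting $a = 6$:
$$I = \log{\left(\frac{\sqrt{210}}{21} \right)}.$$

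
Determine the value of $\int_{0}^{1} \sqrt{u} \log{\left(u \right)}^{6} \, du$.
$\frac{10240}{243}$

Begin with the known integral
$$J(a) = \int_{0}^{1} u^{a} \, du = \frac{1}{a + 1}.$$

Differentiating under the integral sign brings down a factor of $\ln u$:
$$\frac{dJ}{da} = \int_{0}^{1} u^{a} \log{\left(u \right)} \, du = - \frac{1}{\left(a + 1\right)^{2}}.$$

Repeating $6$ times in total — each differentiation brings down another $\ln u$ — gives
$$\frac{d^{6}J}{da^{6}} = \int_{0}^{1} u^{a} \log{\left(u \right)}^{6} \, du = \frac{720}{\left(a + 1\right)^{7}},$$
and the integrand here is exactly the target integrand, so $I = \frac{720}{\left(a + 1\right)^{7}}$.

Setting $a = \frac{1}{2}$:
$$I = \frac{10240}{243}.$$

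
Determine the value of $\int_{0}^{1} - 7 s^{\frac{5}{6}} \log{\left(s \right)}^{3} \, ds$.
$\frac{54432}{14641}$

Start from the elementary integral
$$J(a) = \int_{0}^{1} - 7 s^{a} \, ds = - \frac{7}{a + 1}.$$

Differentiating under the integral sign brings down a factor of $\ln s$:
$$\frac{dJ}{da} = \int_{0}^{1} - 7 s^{a} \log{\left(s \right)} \, ds = \frac{7}{\left(a + 1\right)^{2}}.$$

Repeating $3$ times in total — each differentiation brings down another $\ln s$ — gives
$$\frac{d^{3}J}{da^{3}} = \int_{0}^{1} - 7 s^{a} \log{\left(s \right)}^{3} \, ds = \frac{42}{\left(a + 1\right)^{4}},$$
and the integrand here is exactly the target integrand, so $I = \frac{42}{\left(a + 1\right)^{4}}$.

Setting $a = \frac{5}{6}$:
$$I = \frac{54432}{14641}.$$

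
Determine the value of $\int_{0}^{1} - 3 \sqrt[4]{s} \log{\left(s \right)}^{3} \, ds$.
$\frac{4608}{625}$

Start from the elementary integral
$$J(a) = \int_{0}^{1} - 3 s^{a} \, ds = - \frac{3}{a + 1}.$$

Differentiating under the integral sign brings down a factor of $\ln s$:
$$\frac{dJ}{da} = \int_{0}^{1} - 3 s^{a} \log{\left(s \right)} \, ds = \frac{3}{\left(a + 1\right)^{2}}.$$

Repeating $3$ times in total — each differentiation brings down another $\ln s$ — gives
$$\frac{d^{3}J}{da^{3}} = \int_{0}^{1} - 3 s^{a} \log{\left(s \right)}^{3} \, ds = \frac{18}{\left(a + 1\right)^{4}},$$
and the integrand here is exactly the target integrand, so $I = \frac{18}{\left(a + 1\right)^{4}}$.

Setting $a = \frac{1}{4}$:
$$I = \frac{4608}{625}.$$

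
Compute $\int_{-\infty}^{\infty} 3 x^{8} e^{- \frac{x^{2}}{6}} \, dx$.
$25515 \sqrt{6} \sqrt{\pi}$

Begin with the known integral
$$J(a) = \int_{-\infty}^{\infty} 3 e^{- a x^{2}} \, dx = \frac{3 \sqrt{\pi}}{\sqrt{a}}.$$

Differentiating under the integral sign brings down a factor of $(-x^2)$:
$$\frac{dJ}{da} = \int_{-\infty}^{\infty} - 3 x^{2} e^{- a x^{2}} \, dx = - \frac{3 \sqrt{\pi}}{2 a^{\frac{3}{2}}}.$$

Repeating $4$ times in total — each differentiation brings down another $(-x^2)$ — gives
$$\frac{d^{4}J}{da^{4}} = \int_{-\infty}^{\infty} 3 x^{8} e^{- a x^{2}} \, dx = \frac{315 \sqrt{\pi}}{16 a^{\frac{9}{2}}},$$
and the integrand here is exactly the target integrand, so $I = \frac{315 \sqrt{\pi}}{16 a^{\frac{9}{2}}}$.

Setting $a = \frac{1}{6}$:
$$I = 25515 \sqrt{6} \sqrt{\pi}.$$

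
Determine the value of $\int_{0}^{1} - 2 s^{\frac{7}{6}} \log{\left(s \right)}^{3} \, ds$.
$\frac{15552}{28561}$

Start from the elementary integral
$$J(a) = \int_{0}^{1} - 2 s^{a} \, ds = - \frac{2}{a + 1}.$$

Differentiating under the integral sign brings down a factor of $\ln s$:
$$\frac{dJ}{da} = \int_{0}^{1} - 2 s^{a} \log{\left(s \right)} \, ds = \frac{2}{\left(a + 1\right)^{2}}.$$

Repeating $3$ times in total — each differentiation brings down another $\ln s$ — gives
$$\frac{d^{3}J}{da^{3}} = \int_{0}^{1} - 2 s^{a} \log{\left(s \right)}^{3} \, ds = \frac{12}{\left(a + 1\right)^{4}},$$
and the integrand here is exactly the target integrand, so $I = \frac{12}{\left(a + 1\right)^{4}}$.

Setting $a = \frac{7}{6}$:
$$I = \frac{15552}{28561}.$$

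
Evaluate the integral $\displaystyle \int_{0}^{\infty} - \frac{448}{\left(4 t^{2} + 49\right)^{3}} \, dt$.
$- \frac{6 \pi}{2401}$

Recall the elementary integral
$$J(a) = \int_{0}^{\infty} - \frac{7}{a^{2} + t^{2}} \, dt = - \frac{7 \pi}{2 a}.$$

Differentiating under the integral sign with respect to $a$,
$$\frac{dJ}{da} = \int_{0}^{\infty} \frac{14 a}{\left(a^{2} + t^{2}\right)^{2}} \, dt = \frac{7 \pi}{2 a^{2}},$$
so $\int_{0}^{\infty} - \frac{7}{\left(a^{2} + t^{2}\right)^{2}} \, dt = - \frac{7 \pi}{4 a^{3}}$.

Repeating — each differentiation of $1/(t^2+a^2)^j$ produces $-2ja/(t^2+a^2)^{j+1}$ — and dividing through by $-2ja$ at each step yields, after $2$ differentiations in total,
$$\int_{0}^{\infty} - \frac{7}{\left(a^{2} + t^{2}\right)^{3}} \, dt = - \frac{21 \pi}{16 a^{5}}.$$

Setting $a = \frac{7}{2}$:
$$I = - \frac{6 \pi}{2401}.$$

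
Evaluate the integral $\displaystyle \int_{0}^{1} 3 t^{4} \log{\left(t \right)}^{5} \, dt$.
$- \frac{72}{3125}$

Begin with the known integral
$$J(a) = \int_{0}^{1} 3 t^{a} \, dt = \frac{3}{a + 1}.$$

Differentiating under the integral sign brings down a factor of $\ln t$:
$$\frac{dJ}{da} = \int_{0}^{1} 3 t^{a} \log{\left(t \right)} \, dt = - \frac{3}{\left(a + 1\right)^{2}}.$$

Repeating $5$ times in total — each differentiation brings down another $\ln t$ — gives
$$\frac{d^{5}J}{da^{5}} = \int_{0}^{1} 3 t^{a} \log{\left(t \right)}^{5} \, dt = - \frac{360}{\left(a + 1\right)^{6}},$$
and the integrand here is exactly the target integrand, so $I = - \frac{360}{\left(a + 1\right)^{6}}$.

Setting $a = 4$:
$$I = - \frac{72}{3125}.$$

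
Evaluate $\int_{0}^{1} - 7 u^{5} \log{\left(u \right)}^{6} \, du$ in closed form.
$- \frac{35}{1944}$

Begin with the known integral
$$J(a) = \int_{0}^{1} - 7 u^{a} \, du = - \frac{7}{a + 1}.$$

Differentiating under the integral sign brings down a factor of $\ln u$:
$$\frac{dJ}{da} = \int_{0}^{1} - 7 u^{a} \log{\left(u \right)} \, du = \frac{7}{\left(a + 1\right)^{2}}.$$

Repeating $6$ times in total — each differentiation brings down another $\ln u$ — gives
$$\frac{d^{6}J}{da^{6}} = \int_{0}^{1} - 7 u^{a} \log{\left(u \right)}^{6} \, du = - \frac{5040}{\left(a + 1\right)^{7}},$$
and the integrand here is exactly the target integrand, so $I = - \frac{5040}{\left(a + 1\right)^{7}}$.

Setting $a = 5$:
$$I = - \frac{35}{1944}.$$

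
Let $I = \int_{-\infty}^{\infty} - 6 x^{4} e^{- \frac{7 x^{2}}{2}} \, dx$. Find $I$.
$- \frac{18 \sqrt{14} \sqrt{\pi}}{343}$

Begin with the known integral
$$J(a) = \int_{-\infty}^{\infty} - 6 e^{- a x^{2}} \, dx = - \frac{6 \sqrt{\pi}}{\sqrt{a}}.$$

Differentiating under the integral sign brings down a factor of $(-x^2)$:
$$\frac{dJ}{da} = \int_{-\infty}^{\infty} 6 x^{2} e^{- a x^{2}} \, dx = \frac{3 \sqrt{\pi}}{a^{\frac{3}{2}}}.$$

Repeating twice in total — each differentiation brings down another $(-x^2)$ — gives
$$\frac{d^{2}J}{da^{2}} = \int_{-\infty}^{\infty} - 6 x^{4} e^{- a x^{2}} \, dx = - \frac{9 \sqrt{\pi}}{2 a^{\frac{5}{2}}},$$
and the integrand here is exactly the target integrand, so $I = - \frac{9 \sqrt{\pi}}{2 a^{\frac{5}{2}}}$.

Setting $a = \frac{7}{2}$:
$$I = - \frac{18 \sqrt{14} \sqrt{\pi}}{343}.$$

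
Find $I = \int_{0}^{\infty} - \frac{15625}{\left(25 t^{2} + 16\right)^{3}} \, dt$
$- \frac{9375 \pi}{16384}$

Recall the elementary integral
$$J(a) = \int_{0}^{\infty} - \frac{1}{a^{2} + t^{2}} \, dt = - \frac{\pi}{2 a}.$$

Differentiating under the integral sign with respect to $a$,
$$\frac{dJ}{da} = \int_{0}^{\infty} \frac{2 a}{\left(a^{2} + t^{2}\right)^{2}} \, dt = \frac{\pi}{2 a^{2}},$$
so $\int_{0}^{\infty} - \frac{1}{\left(a^{2} + t^{2}\right)^{2}} \, dt = - \frac{\pi}{4 a^{3}}$.

Repeating — each differentiation of $1/(t^2+a^2)^j$ produces $-2ja/(t^2+a^2)^{j+1}$ — and dividing through by $-2ja$ at each step yields, after $2$ differentiations in total,
$$\int_{0}^{\infty} - \frac{1}{\left(a^{2} + t^{2}\right)^{3}} \, dt = - \frac{3 \pi}{16 a^{5}}.$$

Setting $a = \frac{4}{5}$:
$$I = - \frac{9375 \pi}{16384}.$$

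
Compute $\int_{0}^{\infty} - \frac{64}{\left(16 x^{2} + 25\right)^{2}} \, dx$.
$- \frac{4 \pi}{125}$

Recall the elementary integral
$$J(a) = \int_{0}^{\infty} - \frac{1}{4 \left(a^{2} + x^{2}\right)} \, dx = - \frac{\pi}{8 a}.$$

Differentiating under the integral sign with respect to $a$,
$$\frac{dJ}{da} = \int_{0}^{\infty} \frac{a}{2 \left(a^{2} + x^{2}\right)^{2}} \, dx = \frac{\pi}{8 a^{2}},$$
so $\int_{0}^{\infty} - \frac{1}{4 \left(a^{2} + x^{2}\right)^{2}} \, dx = - \frac{\pi}{16 a^{3}}$.

Setting $a = \frac{5}{4}$:
$$I = - \frac{4 \pi}{125}.$$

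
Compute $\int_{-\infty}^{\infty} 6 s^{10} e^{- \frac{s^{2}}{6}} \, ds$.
$1377810 \sqrt{6} \sqrt{\pi}$

Consider the simpler parametrised integral
$$J(a) = \int_{-\infty}^{\infty} 6 e^{- a s^{2}} \, ds = \frac{6 \sqrt{\pi}}{\sqrt{a}}.$$

Differentiating under the integral sign brings down a factor of $(-s^2)$:
$$\frac{dJ}{da} = \int_{-\infty}^{\infty} - 6 s^{2} e^{- a s^{2}} \, ds = - \frac{3 \sqrt{\pi}}{a^{\frac{3}{2}}}.$$

Repeating $5$ times in total — each differentiation brings down another $(-s^2)$ — gives
$$\frac{d^{5}J}{da^{5}} = \int_{-\infty}^{\infty} - 6 s^{10} e^{- a s^{2}} \, ds = - \frac{2835 \sqrt{\pi}}{16 a^{\frac{11}{2}}},$$
and the integrand here is $(-1)^{5}$ times the target integrand, so $I = (-1)^{5}\,\frac{d^{5}J}{da^{5}} = \frac{2835 \sqrt{\pi}}{16 a^{\frac{11}{2}}}$.

Setting $a = \frac{1}{6}$:
$$I = 1377810 \sqrt{6} \sqrt{\pi}.$$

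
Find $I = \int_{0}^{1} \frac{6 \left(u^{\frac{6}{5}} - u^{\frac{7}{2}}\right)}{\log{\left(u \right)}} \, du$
$- \log{\left(\frac{8303765625}{113379904} \right)}$

Introduce a parameter $a$ in the exponent: let $I(a) = \int_{0}^{1} \frac{6 \left(u^{\frac{6}{5}} - u^{a}\right)}{\log{\left(u \right)}} \, du$.

Since $\dfrac{\partial}{\partial a}\,u^{a} = u^{a} \ln u$, the $\ln u$ in the denominator cancels and
$$\frac{dI}{da} = \int_{0}^{1} -6 u^{a} \, du = -6 \left[\frac{u^{a+1}}{a+1}\right]_0^1 = - \frac{6}{a + 1}.$$

Integrating with respect to $a$ gives $I(a) = - \log{\left(\frac{15625 \left(a + 1\right)^{6}}{1771561} \right)} + C$.

At $a = \frac{6}{5}$ the integrand is identically $0$, so $I(\frac{6}{5}) = 0$. The closed form gives $0$, hence $C = 0$.

Setting $a = \frac{7}{2}$:
$$I = - \log{\left(\frac{8303765625}{113379904} \right)}.$$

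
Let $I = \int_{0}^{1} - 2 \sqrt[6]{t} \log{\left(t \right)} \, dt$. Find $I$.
$\frac{72}{49}$

Start from the elementary integral
$$J(a) = \int_{0}^{1} - 2 t^{a} \, dt = - \frac{2}{a + 1}.$$

Differentiating under the integral sign brings down a factor of $\ln t$:
$$\frac{dJ}{da} = \int_{0}^{1} - 2 t^{a} \log{\left(t \right)} \, dt = \frac{2}{\left(a + 1\right)^{2}}.$$

The integral on the left is $I$, so $I = \frac{2}{\left(a + 1\right)^{2}}$.

Setting $a = \frac{1}{6}$:
$$I = \frac{72}{49}.$$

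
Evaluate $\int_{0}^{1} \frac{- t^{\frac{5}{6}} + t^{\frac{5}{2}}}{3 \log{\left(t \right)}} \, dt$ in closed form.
$- \frac{\log{\left(11 \right)}}{3} + \frac{\log{\left(21 \right)}}{3}$

Consider the one-parameter family: let $I(a) = \int_{0}^{1} \frac{- t^{\frac{5}{6}} + t^{a}}{3 \log{\left(t \right)}} \, dt$.

Since $\dfrac{\partial}{\partial a}\,t^{a} = t^{a} \ln t$, the $\ln t$ in the denominator cancels and
$$\frac{dI}{da} = \int_{0}^{1} \frac{1}{3} t^{a} \, dt = \frac{1}{3} \left[\frac{t^{a+1}}{a+1}\right]_0^1 = \frac{1}{3 \left(a + 1\right)}.$$

Integrating with respect to $a$ gives $I(a) = \frac{\log{\left(a + 1 \right)}}{3} - \frac{\log{\left(11 \right)}}{3} + \frac{\log{\left(6 \right)}}{3} + C$.

At $a = \frac{5}{6}$ the integrand is identically $0$, so $I(\frac{5}{6}) = 0$. The closed form gives $0$, hence $C = 0$.

Setting $a = \frac{5}{2}$:
$$I = - \frac{\log{\left(11 \right)}}{3} + \frac{\log{\left(21 \right)}}{3}.$$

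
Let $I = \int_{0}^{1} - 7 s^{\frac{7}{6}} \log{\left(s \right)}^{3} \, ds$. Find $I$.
$\frac{54432}{28561}$

Begin with the known integral
$$J(a) = \int_{0}^{1} - 7 s^{a} \, ds = - \frac{7}{a + 1}.$$

Differentiating under the integral sign brings down a factor of $\ln s$:
$$\frac{dJ}{da} = \int_{0}^{1} - 7 s^{a} \log{\left(s \right)} \, ds = \frac{7}{\left(a + 1\right)^{2}}.$$

Repeating $3$ times in total — each differentiation brings down another $\ln s$ — gives
$$\frac{d^{3}J}{da^{3}} = \int_{0}^{1} - 7 s^{a} \log{\left(s \right)}^{3} \, ds = \frac{42}{\left(a + 1\right)^{4}},$$
and the integrand here is exactly the target integrand, so $I = \frac{42}{\left(a + 1\right)^{4}}$.

Setting $a = \frac{7}{6}$:
$$I = \frac{54432}{28561}.$$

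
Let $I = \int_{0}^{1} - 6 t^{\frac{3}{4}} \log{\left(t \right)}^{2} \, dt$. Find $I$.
$- \frac{768}{343}$

Consider the simpler parametrised integral
$$J(a) = \int_{0}^{1} - 6 t^{a} \, dt = - \frac{6}{a + 1}.$$

Differentiating under the integral sign brings down a factor of $\ln t$:
$$\frac{dJ}{da} = \int_{0}^{1} - 6 t^{a} \log{\left(t \right)} \, dt = \frac{6}{\left(a + 1\right)^{2}}.$$

Repeating twice in total — each differentiation brings down another $\ln t$ — gives
$$\frac{d^{2}J}{da^{2}} = \int_{0}^{1} - 6 t^{a} \log{\left(t \right)}^{2} \, dt = - \frac{12}{\left(a + 1\right)^{3}},$$
and the integrand here is exactly the target integrand, so $I = - \frac{12}{\left(a + 1\right)^{3}}$.

Setting $a = \frac{3}{4}$:
$$I = - \frac{768}{343}.$$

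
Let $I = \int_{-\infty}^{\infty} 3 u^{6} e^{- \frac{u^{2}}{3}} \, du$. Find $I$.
$\frac{1215 \sqrt{3} \sqrt{\pi}}{8}$

Begin with the known integral
$$J(a) = \int_{-\infty}^{\infty} 3 e^{- a u^{2}} \, du = \frac{3 \sqrt{\pi}}{\sqrt{a}}.$$

Differentiating under the integral sign brings down a factor of $(-u^2)$:
$$\frac{dJ}{da} = \int_{-\infty}^{\infty} - 3 u^{2} e^{- a u^{2}} \, du = - \frac{3 \sqrt{\pi}}{2 a^{\frac{3}{2}}}.$$

Repeating $3$ times in total — each differentiation brings down another $(-u^2)$ — gives
$$\frac{d^{3}J}{da^{3}} = \int_{-\infty}^{\infty} - 3 u^{6} e^{- a u^{2}} \, du = - \frac{45 \sqrt{\pi}}{8 a^{\frac{7}{2}}},$$
and the integrand here is $(-1)^{3}$ times the target integrand, so $I = (-1)^{3}\,\frac{d^{3}J}{da^{3}} = \frac{45 \sqrt{\pi}}{8 a^{\frac{7}{2}}}$.

Setting $a = \frac{1}{3}$:
$$I = \frac{1215 \sqrt{3} \sqrt{\pi}}{8}.$$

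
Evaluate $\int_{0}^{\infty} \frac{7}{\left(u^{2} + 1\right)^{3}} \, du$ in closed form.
$\frac{21 \pi}{16}$

Start from the standard arctangent integral
$$J(a) = \int_{0}^{\infty} \frac{7}{a^{2} + u^{2}} \, du = \frac{7 \pi}{2 a}.$$

Differentiating under the integral sign with respect to $a$,
$$\frac{dJ}{da} = \int_{0}^{\infty} - \frac{14 a}{\left(a^{2} + u^{2}\right)^{2}} \, du = - \frac{7 \pi}{2 a^{2}},$$
so $\int_{0}^{\infty} \frac{7}{\left(a^{2} + u^{2}\right)^{2}} \, du = \frac{7 \pi}{4 a^{3}}$.

Repeating — each differentiation of $1/(u^2+a^2)^j$ produces $-2ja/(u^2+a^2)^{j+1}$ — and dividing through by $-2ja$ at each step yields, after $2$ differentiations in total,
$$\int_{0}^{\infty} \frac{7}{\left(a^{2} + u^{2}\right)^{3}} \, du = \frac{21 \pi}{16 a^{5}}.$$

Setting $a = 1$:
$$I = \frac{21 \pi}{16}.$$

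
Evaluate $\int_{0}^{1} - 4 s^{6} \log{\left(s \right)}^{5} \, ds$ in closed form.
$\frac{480}{117649}$

Begin with the known integral
$$J(a) = \int_{0}^{1} - 4 s^{a} \, ds = - \frac{4}{a + 1}.$$

Differentiating under the integral sign brings down a factor of $\ln s$:
$$\frac{dJ}{da} = \int_{0}^{1} - 4 s^{a} \log{\left(s \right)} \, ds = \frac{4}{\left(a + 1\right)^{2}}.$$

Repeating $5$ times in total — each differentiation brings down another $\ln s$ — gives
$$\frac{d^{5}J}{da^{5}} = \int_{0}^{1} - 4 s^{a} \log{\left(s \right)}^{5} \, ds = \frac{480}{\left(a + 1\right)^{6}},$$
and the integrand here is exactly the target integrand, so $I = \frac{480}{\left(a + 1\right)^{6}}$.

Setting $a = 6$:
$$I = \frac{480}{117649}.$$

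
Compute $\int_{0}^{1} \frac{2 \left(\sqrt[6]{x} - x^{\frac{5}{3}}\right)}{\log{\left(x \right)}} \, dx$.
$\log{\left(\frac{49}{256} \right)}$

Introduce a parameter $a$ in the exponent: let $I(a) = \int_{0}^{1} \frac{2 \left(- x^{\frac{5}{3}} + x^{a}\right)}{\log{\left(x \right)}} \, dx$.

Since $\dfrac{\partial}{\partial a}\,x^{a} = x^{a} \ln x$, the $\ln x$ in the denominator cancels and
$$\frac{dI}{da} = \int_{0}^{1} 2 x^{a} \, dx = 2 \left[\frac{x^{a+1}}{a+1}\right]_0^1 = \frac{2}{a + 1}.$$

Integrating with respect to $a$ gives $I(a) = \log{\left(\frac{9 \left(a + 1\right)^{2}}{64} \right)} + C$.

At $a = \frac{5}{3}$ the integrand is identically $0$, so $I(\frac{5}{3}) = 0$. The closed form gives $0$, hence $C = 0$.

Setting $a = \frac{1}{6}$:
$$I = \log{\left(\frac{49}{256} \right)}.$$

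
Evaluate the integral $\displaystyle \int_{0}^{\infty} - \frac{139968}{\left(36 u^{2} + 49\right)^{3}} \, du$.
$- \frac{4374 \pi}{16807}$

Recall the elementary integral
$$J(a) = \int_{0}^{\infty} - \frac{3}{a^{2} + u^{2}} \, du = - \frac{3 \pi}{2 a}.$$

Differentiating under the integral sign with respect to $a$,
$$\frac{dJ}{da} = \int_{0}^{\infty} \frac{6 a}{\left(a^{2} + u^{2}\right)^{2}} \, du = \frac{3 \pi}{2 a^{2}},$$
so $\int_{0}^{\infty} - \frac{3}{\left(a^{2} + u^{2}\right)^{2}} \, du = - \frac{3 \pi}{4 a^{3}}$.

Repeating — each differentiation of $1/(u^2+a^2)^j$ produces $-2ja/(u^2+a^2)^{j+1}$ — and dividing through by $-2ja$ at each step yields, after $2$ differentiations in total,
$$\int_{0}^{\infty} - \frac{3}{\left(a^{2} + u^{2}\right)^{3}} \, du = - \frac{9 \pi}{16 a^{5}}.$$

Setting $a = \frac{7}{6}$:
$$I = - \frac{4374 \pi}{16807}.$$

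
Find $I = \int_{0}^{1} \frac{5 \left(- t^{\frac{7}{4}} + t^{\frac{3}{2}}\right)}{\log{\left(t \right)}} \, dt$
$\log{\left(\frac{100000}{161051} \right)}$

Replace the exponent $\frac{3}{2}$ by a parameter $a$: let $I(a) = \int_{0}^{1} \frac{5 \left(- t^{\frac{7}{4}} + t^{a}\right)}{\log{\left(t \right)}} \, dt$.

Since $\dfrac{\partial}{\partial a}\,t^{a} = t^{a} \ln t$, the $\ln t$ in the denominator cancels and
$$\frac{dI}{da} = \int_{0}^{1} 5 t^{a} \, dt = 5 \left[\frac{t^{a+1}}{a+1}\right]_0^1 = \frac{5}{a + 1}.$$

Integrating with respect to $a$ gives $I(a) = \log{\left(\frac{1024 \left(a + 1\right)^{5}}{161051} \right)} + C$.

At $a = \frac{7}{4}$ the integrand is identically $0$, so $I(\frac{7}{4}) = 0$. The closed form gives $0$, hence $C = 0$.

Setting $a = \frac{3}{2}$:
$$I = \log{\left(\frac{100000}{161051} \right)}.$$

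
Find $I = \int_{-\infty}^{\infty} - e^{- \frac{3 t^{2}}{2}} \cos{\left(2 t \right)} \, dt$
$- \frac{\sqrt{6} \sqrt{\pi}}{3 e^{\frac{2}{3}}}$

Treat the cosine frequency as a parameter and define $I(b) = \int_{-\infty}^{\infty} - e^{- \frac{3 t^{2}}{2}} \cos{\left(b t \right)} \, dt$.

Differentiating under the integral sign,
$$I'(b) = \int_{-\infty}^{\infty} t e^{- \frac{3 t^{2}}{2}} \sin{\left(b t \right)} \, dt.$$

Integrate $\int_{-\infty}^{\infty} t \sin(b t)\, e^{- \frac{3 t^{2}}{2}}\, dt$ by parts with $u = \sin(b t)$ and $dv = t\, e^{- \frac{3 t^{2}}{2}}\, dt$, giving $v = - \frac{e^{- \frac{3 t^{2}}{2}}}{3}$. The boundary term vanishes and
$$\int_{-\infty}^{\infty} t \sin(b t)\, e^{- \frac{3 t^{2}}{2}}\, dt = \frac{b}{3} \int_{-\infty}^{\infty} \cos(b t)\, e^{- \frac{3 t^{2}}{2}}\, dt,$$
so $I'(b) = - \frac{b}{3}\, I(b)$.

This is a separable first-order ODE; solving with the initial condition $I(0) = \int_{-\infty}^{\infty} - e^{- \frac{3 t^{2}}{2}}\,dt = - \frac{\sqrt{6} \sqrt{\pi}}{3}$ gives
$$I(b) = - \frac{\sqrt{6} \sqrt{\pi} e^{- \frac{b^{2}}{6}}}{3}.$$

Setting $b = 2$:
$$I = - \frac{\sqrt{6} \sqrt{\pi}}{3 e^{\frac{2}{3}}}.$$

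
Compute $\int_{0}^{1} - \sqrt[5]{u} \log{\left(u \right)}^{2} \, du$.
$- \frac{125}{108}$

Begin with the known integral
$$J(a) = \int_{0}^{1} - u^{a} \, du = - \frac{1}{a + 1}.$$

Differentiating under the integral sign brings down a factor of $\ln u$:
$$\frac{dJ}{da} = \int_{0}^{1} - u^{a} \log{\left(u \right)} \, du = \frac{1}{\left(a + 1\right)^{2}}.$$

Repeating twice in total — each differentiation brings down another $\ln u$ — gives
$$\frac{d^{2}J}{da^{2}} = \int_{0}^{1} - u^{a} \log{\left(u \right)}^{2} \, du = - \frac{2}{\left(a + 1\right)^{3}},$$
and the integrand here is exactly the target integrand, so $I = - \frac{2}{\left(a + 1\right)^{3}}$.

Setting $a = \frac{1}{5}$:
$$I = - \frac{125}{108}.$$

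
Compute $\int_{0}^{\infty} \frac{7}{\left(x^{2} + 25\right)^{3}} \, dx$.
$\frac{21 \pi}{50000}$

Begin with the known result
$$J(a) = \int_{0}^{\infty} \frac{7}{a^{2} + x^{2}} \, dx = \frac{7 \pi}{2 a}.$$

Differentiating under the integral sign with respect to $a$,
$$\frac{dJ}{da} = \int_{0}^{\infty} - \frac{14 a}{\left(a^{2} + x^{2}\right)^{2}} \, dx = - \frac{7 \pi}{2 a^{2}},$$
so $\int_{0}^{\infty} \frac{7}{\left(a^{2} + x^{2}\right)^{2}} \, dx = \frac{7 \pi}{4 a^{3}}$.

Repeating — each differentiation of $1/(x^2+a^2)^j$ produces $-2ja/(x^2+a^2)^{j+1}$ — and dividing through by $-2ja$ at each step yields, after $2$ differentiations in total,
$$\int_{0}^{\infty} \frac{7}{\left(a^{2} + x^{2}\right)^{3}} \, dx = \frac{21 \pi}{16 a^{5}}.$$

Setting $a = 5$:
$$I = \frac{21 \pi}{50000}.$$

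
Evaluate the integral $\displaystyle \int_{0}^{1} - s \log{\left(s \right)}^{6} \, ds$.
$- \frac{45}{8}$

Consider the simpler parametrised integral
$$J(a) = \int_{0}^{1} - s^{a} \, ds = - \frac{1}{a + 1}.$$

Differentiating under the integral sign brings down a factor of $\ln s$:
$$\frac{dJ}{da} = \int_{0}^{1} - s^{a} \log{\left(s \right)} \, ds = \frac{1}{\left(a + 1\right)^{2}}.$$

Repeating $6$ times in total — each differentiation brings down another $\ln s$ — gives
$$\frac{d^{6}J}{da^{6}} = \int_{0}^{1} - s^{a} \log{\left(s \right)}^{6} \, ds = - \frac{720}{\left(a + 1\right)^{7}},$$
and the integrand here is exactly the target integrand, so $I = - \frac{720}{\left(a + 1\right)^{7}}$.

Setting $a = 1$:
$$I = - \frac{45}{8}.$$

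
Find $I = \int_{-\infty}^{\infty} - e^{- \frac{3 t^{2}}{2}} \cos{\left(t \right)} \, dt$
$- \frac{\sqrt{6} \sqrt{\pi}}{3 e^{\frac{1}{6}}}$

Let $b$ denote the cosine frequency and define $I(b) = \int_{-\infty}^{\infty} - e^{- \frac{3 t^{2}}{2}} \cos{\left(b t \right)} \, dt$.

Differentiating under the integral sign,
$$I'(b) = \int_{-\infty}^{\infty} t e^{- \frac{3 t^{2}}{2}} \sin{\left(b t \right)} \, dt.$$

Integrate $\int_{-\infty}^{\infty} t \sin(b t)\, e^{- \frac{3 t^{2}}{2}}\, dt$ by parts with $u = \sin(b t)$ and $dv = t\, e^{- \frac{3 t^{2}}{2}}\, dt$, giving $v = - \frac{e^{- \frac{3 t^{2}}{2}}}{3}$. The boundary term vanishes and
$$\int_{-\infty}^{\infty} t \sin(b t)\, e^{- \frac{3 t^{2}}{2}}\, dt = \frac{b}{3} \int_{-\infty}^{\infty} \cos(b t)\, e^{- \frac{3 t^{2}}{2}}\, dt,$$
so $I'(b) = - \frac{b}{3}\, I(b)$.

This is a separable first-order ODE; solving with the initial condition $I(0) = \int_{-\infty}^{\infty} - e^{- \frac{3 t^{2}}{2}}\,dt = - \frac{\sqrt{6} \sqrt{\pi}}{3}$ gives
$$I(b) = - \frac{\sqrt{6} \sqrt{\pi} e^{- \frac{b^{2}}{6}}}{3}.$$

Setting $b = 1$:
$$I = - \frac{\sqrt{6} \sqrt{\pi}}{3 e^{\frac{1}{6}}}.$$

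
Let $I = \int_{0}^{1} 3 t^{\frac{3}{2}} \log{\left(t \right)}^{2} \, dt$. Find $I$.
$\frac{48}{125}$

Begin with the known integral
$$J(a) = \int_{0}^{1} 3 t^{a} \, dt = \frac{3}{a + 1}.$$

Differentiating under the integral sign brings down a factor of $\ln t$:
$$\frac{dJ}{da} = \int_{0}^{1} 3 t^{a} \log{\left(t \right)} \, dt = - \frac{3}{\left(a + 1\right)^{2}}.$$

Repeating twice in total — each differentiation brings down another $\ln t$ — gives
$$\frac{d^{2}J}{da^{2}} = \int_{0}^{1} 3 t^{a} \log{\left(t \right)}^{2} \, dt = \frac{6}{\left(a + 1\right)^{3}},$$
and the integrand here is exactly the target integrand, so $I = \frac{6}{\left(a + 1\right)^{3}}$.

Setting $a = \frac{3}{2}$:
$$I = \frac{48}{125}.$$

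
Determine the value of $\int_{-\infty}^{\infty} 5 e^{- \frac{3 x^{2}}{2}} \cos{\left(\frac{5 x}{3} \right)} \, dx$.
$\frac{5 \sqrt{6} \sqrt{\pi}}{3 e^{\frac{25}{54}}}$

Define $I(b) = \int_{-\infty}^{\infty} 5 e^{- \frac{3 x^{2}}{2}} \cos{\left(b x \right)} \, dx$.

Differentiating under the integral sign,
$$I'(b) = \int_{-\infty}^{\infty} - 5 x e^{- \frac{3 x^{2}}{2}} \sin{\left(b x \right)} \, dx.$$

Integrate $\int_{-\infty}^{\infty} x \sin(b x)\, e^{- \frac{3 x^{2}}{2}}\, dx$ by parts with $u = \sin(b x)$ and $dv = x\, e^{- \frac{3 x^{2}}{2}}\, dx$, giving $v = - \frac{e^{- \frac{3 x^{2}}{2}}}{3}$. The boundary term vanishes and
$$\int_{-\infty}^{\infty} x \sin(b x)\, e^{- \frac{3 x^{2}}{2}}\, dx = \frac{b}{3} \int_{-\infty}^{\infty} \cos(b x)\, e^{- \frac{3 x^{2}}{2}}\, dx,$$
so $I'(b) = - \frac{b}{3}\, I(b)$.

This is a separable first-order ODE; solving with the initial condition $I(0) = \int_{-\infty}^{\infty} 5 e^{- \frac{3 x^{2}}{2}}\,dx = \frac{5 \sqrt{6} \sqrt{\pi}}{3}$ gives
$$I(b) = \frac{5 \sqrt{6} \sqrt{\pi} e^{- \frac{b^{2}}{6}}}{3}.$$

Setting $b = \frac{5}{3}$:
$$I = \frac{5 \sqrt{6} \sqrt{\pi}}{3 e^{\frac{25}{54}}}.$$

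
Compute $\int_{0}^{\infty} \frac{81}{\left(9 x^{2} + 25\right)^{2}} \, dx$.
$\frac{27 \pi}{500}$

Begin with the known result
$$J(a) = \int_{0}^{\infty} \frac{1}{a^{2} + x^{2}} \, dx = \frac{\pi}{2 a}.$$

Differentiating under the integral sign with respect to $a$,
$$\frac{dJ}{da} = \int_{0}^{\infty} - \frac{2 a}{\left(a^{2} + x^{2}\right)^{2}} \, dx = - \frac{\pi}{2 a^{2}},$$
so $\int_{0}^{\infty} \frac{1}{\left(a^{2} + x^{2}\right)^{2}} \, dx = \frac{\pi}{4 a^{3}}$.

Setting $a = \frac{5}{3}$:
$$I = \frac{27 \pi}{500}.$$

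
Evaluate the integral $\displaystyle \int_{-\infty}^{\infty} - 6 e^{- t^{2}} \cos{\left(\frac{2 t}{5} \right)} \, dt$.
$- \frac{6 \sqrt{\pi}}{e^{\frac{1}{25}}}$

Treat the cosine frequency as a parameter and define $I(b) = \int_{-\infty}^{\infty} - 6 e^{- t^{2}} \cos{\left(b t \right)} \, dt$.

Differentiating under the integral sign,
$$I'(b) = \int_{-\infty}^{\infty} 6 t e^{- t^{2}} \sin{\left(b t \right)} \, dt.$$

Integrate $\int_{-\infty}^{\infty} t \sin(b t)\, e^{- t^{2}}\, dt$ by parts with $u = \sin(b t)$ and $dv = t\, e^{- t^{2}}\, dt$, giving $v = - \frac{e^{- t^{2}}}{2}$. The boundary term vanishes and
$$\int_{-\infty}^{\infty} t \sin(b t)\, e^{- t^{2}}\, dt = \frac{b}{2} \int_{-\infty}^{\infty} \cos(b t)\, e^{- t^{2}}\, dt,$$
so $I'(b) = - \frac{b}{2}\, I(b)$.

This is a separable first-order ODE; solving with the initial condition $I(0) = \int_{-\infty}^{\infty} - 6 e^{- t^{2}}\,dt = - 6 \sqrt{\pi}$ gives
$$I(b) = - 6 \sqrt{\pi} e^{- \frac{b^{2}}{4}}.$$

Setting $b = \frac{2}{5}$:
$$I = - \frac{6 \sqrt{\pi}}{e^{\frac{1}{25}}}.$$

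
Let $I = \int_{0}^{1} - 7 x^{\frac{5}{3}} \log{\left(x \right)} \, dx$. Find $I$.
$\frac{63}{64}$

Begin with the known integral
$$J(a) = \int_{0}^{1} - 7 x^{a} \, dx = - \frac{7}{a + 1}.$$

Differentiating under the integral sign brings down a factor of $\ln x$:
$$\frac{dJ}{da} = \int_{0}^{1} - 7 x^{a} \log{\left(x \right)} \, dx = \frac{7}{\left(a + 1\right)^{2}}.$$

The integral on the left is $I$, so $I = \frac{7}{\left(a + 1\right)^{2}}$.

Setting $a = \frac{5}{3}$:
$$I = \frac{63}{64}.$$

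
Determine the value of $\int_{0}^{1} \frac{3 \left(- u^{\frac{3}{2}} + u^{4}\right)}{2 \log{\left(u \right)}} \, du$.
$\frac{3 \log{\left(2 \right)}}{2}$

Consider the one-parameter family: let $I(a) = \int_{0}^{1} \frac{3 \left(u^{4} - u^{a}\right)}{2 \log{\left(u \right)}} \, du$.

Since $\dfrac{\partial}{\partial a}\,u^{a} = u^{a} \ln u$, the $\ln u$ in the denominator cancels and
$$\frac{dI}{da} = \int_{0}^{1} - \frac{3}{2} u^{a} \, du = - \frac{3}{2} \left[\frac{u^{a+1}}{a+1}\right]_0^1 = - \frac{3}{2 a + 2}.$$

Integrating with respect to $a$ gives $I(a) = - \frac{3 \log{\left(a + 1 \right)}}{2} + \frac{3 \log{\left(5 \right)}}{2} + C$.

At $a = 4$ the integrand is identically $0$, so $I(4) = 0$. The closed form gives $0$, hence $C = 0$.

Setting $a = \frac{3}{2}$:
$$I = \frac{3 \log{\left(2 \right)}}{2}.$$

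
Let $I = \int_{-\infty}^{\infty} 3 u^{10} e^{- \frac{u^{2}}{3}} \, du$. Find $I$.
$\frac{688905 \sqrt{3} \sqrt{\pi}}{32}$

Start from the elementary integral
$$J(a) = \int_{-\infty}^{\infty} 3 e^{- a u^{2}} \, du = \frac{3 \sqrt{\pi}}{\sqrt{a}}.$$

Differentiating under the integral sign brings down a factor of $(-u^2)$:
$$\frac{dJ}{da} = \int_{-\infty}^{\infty} - 3 u^{2} e^{- a u^{2}} \, du = - \frac{3 \sqrt{\pi}}{2 a^{\frac{3}{2}}}.$$

Repeating $5$ times in total — each differentiation brings down another $(-u^2)$ — gives
$$\frac{d^{5}J}{da^{5}} = \int_{-\infty}^{\infty} - 3 u^{10} e^{- a u^{2}} \, du = - \frac{2835 \sqrt{\pi}}{32 a^{\frac{11}{2}}},$$
and the integrand here is $(-1)^{5}$ times the target integrand, so $I = (-1)^{5}\,\frac{d^{5}J}{da^{5}} = \frac{2835 \sqrt{\pi}}{32 a^{\frac{11}{2}}}$.

Setting $a = \frac{1}{3}$:
$$I = \frac{688905 \sqrt{3} \sqrt{\pi}}{32}.$$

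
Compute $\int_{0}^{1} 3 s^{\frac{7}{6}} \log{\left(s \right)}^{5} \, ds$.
$- \frac{16796160}{4826809}$

Begin with the known integral
$$J(a) = \int_{0}^{1} 3 s^{a} \, ds = \frac{3}{a + 1}.$$

Differentiating under the integral sign brings down a factor of $\ln s$:
$$\frac{dJ}{da} = \int_{0}^{1} 3 s^{a} \log{\left(s \right)} \, ds = - \frac{3}{\left(a + 1\right)^{2}}.$$

Repeating $5$ times in total — each differentiation brings down another $\ln s$ — gives
$$\frac{d^{5}J}{da^{5}} = \int_{0}^{1} 3 s^{a} \log{\left(s \right)}^{5} \, ds = - \frac{360}{\left(a + 1\right)^{6}},$$
and the integrand here is exactly the target integrand, so $I = - \frac{360}{\left(a + 1\right)^{6}}$.

Setting $a = \frac{7}{6}$:
$$I = - \frac{16796160}{4826809}.$$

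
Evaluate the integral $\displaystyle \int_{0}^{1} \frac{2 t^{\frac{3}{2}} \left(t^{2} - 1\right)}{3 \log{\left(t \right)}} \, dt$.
$- \log{\left(\frac{15^{\frac{2}{3}}}{9} \right)}$

Replace the exponent $\frac{3}{2}$ by a parameter $a$: let $I(a) = \int_{0}^{1} \frac{2 \left(t^{\frac{7}{2}} - t^{a}\right)}{3 \log{\left(t \right)}} \, dt$.

Since $\dfrac{\partial}{\partial a}\,t^{a} = t^{a} \ln t$, the $\ln t$ in the denominator cancels and
$$\frac{dI}{da} = \int_{0}^{1} - \frac{2}{3} t^{a} \, dt = - \frac{2}{3} \left[\frac{t^{a+1}}{a+1}\right]_0^1 = - \frac{2}{3 a + 3}.$$

Integrating with respect to $a$ gives $I(a) = - \log{\left(\frac{6^{\frac{2}{3}} \left(a + 1\right)^{\frac{2}{3}}}{9} \right)} + C$.

At $a = \frac{7}{2}$ the integrand is identically $0$, so $I(\frac{7}{2}) = 0$. The closed form gives $0$, hence $C = 0$.

Setting $a = \frac{3}{2}$:
$$I = - \log{\left(\frac{15^{\frac{2}{3}}}{9} \right)}.$$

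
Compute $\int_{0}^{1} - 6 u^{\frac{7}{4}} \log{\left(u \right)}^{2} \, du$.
$- \frac{768}{1331}$

Start from the elementary integral
$$J(a) = \int_{0}^{1} - 6 u^{a} \, du = - \frac{6}{a + 1}.$$

Differentiating under the integral sign brings down a factor of $\ln u$:
$$\frac{dJ}{da} = \int_{0}^{1} - 6 u^{a} \log{\left(u \right)} \, du = \frac{6}{\left(a + 1\right)^{2}}.$$

Repeating twice in total — each differentiation brings down another $\ln u$ — gives
$$\frac{d^{2}J}{da^{2}} = \int_{0}^{1} - 6 u^{a} \log{\left(u \right)}^{2} \, du = - \frac{12}{\left(a + 1\right)^{3}},$$
and the integrand here is exactly the target integrand, so $I = - \frac{12}{\left(a + 1\right)^{3}}$.

Setting $a = \frac{7}{4}$:
$$I = - \frac{768}{1331}.$$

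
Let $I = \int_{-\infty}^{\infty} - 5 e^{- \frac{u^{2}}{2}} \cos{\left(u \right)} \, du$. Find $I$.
$- \frac{5 \sqrt{2} \sqrt{\pi}}{e^{\frac{1}{2}}}$

Let $b$ denote the cosine frequency and define $I(b) = \int_{-\infty}^{\infty} - 5 e^{- \frac{u^{2}}{2}} \cos{\left(b u \right)} \, du$.

Differentiating under the integral sign,
$$I'(b) = \int_{-\infty}^{\infty} 5 u e^{- \frac{u^{2}}{2}} \sin{\left(b u \right)} \, du.$$

Integrate $\int_{-\infty}^{\infty} u \sin(b u)\, e^{- \frac{u^{2}}{2}}\, du$ by parts with $w = \sin(b u)$ and $dv = u\, e^{- \frac{u^{2}}{2}}\, du$, giving $v = - e^{- \frac{u^{2}}{2}}$. The boundary term vanishes and
$$\int_{-\infty}^{\infty} u \sin(b u)\, e^{- \frac{u^{2}}{2}}\, du = b \int_{-\infty}^{\infty} \cos(b u)\, e^{- \frac{u^{2}}{2}}\, du,$$
so $I'(b) = - b\, I(b)$.

This is a separable first-order ODE; solving with the initial condition $I(0) = \int_{-\infty}^{\infty} - 5 e^{- \frac{u^{2}}{2}}\,du = - 5 \sqrt{2} \sqrt{\pi}$ gives
$$I(b) = - 5 \sqrt{2} \sqrt{\pi} e^{- \frac{b^{2}}{2}}.$$

Setting $b = 1$:
$$I = - \frac{5 \sqrt{2} \sqrt{\pi}}{e^{\frac{1}{2}}}.$$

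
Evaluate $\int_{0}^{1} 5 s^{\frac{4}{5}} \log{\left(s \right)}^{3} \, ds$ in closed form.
$- \frac{6250}{2187}$

Start from the elementary integral
$$J(a) = \int_{0}^{1} 5 s^{a} \, ds = \frac{5}{a + 1}.$$

Differentiating under the integral sign brings down a factor of $\ln s$:
$$\frac{dJ}{da} = \int_{0}^{1} 5 s^{a} \log{\left(s \right)} \, ds = - \frac{5}{\left(a + 1\right)^{2}}.$$

Repeating $3$ times in total — each differentiation brings down another $\ln s$ — gives
$$\frac{d^{3}J}{da^{3}} = \int_{0}^{1} 5 s^{a} \log{\left(s \right)}^{3} \, ds = - \frac{30}{\left(a + 1\right)^{4}},$$
and the integrand here is exactly the target integrand, so $I = - \frac{30}{\left(a + 1\right)^{4}}$.

Setting $a = \frac{4}{5}$:
$$I = - \frac{6250}{2187}.$$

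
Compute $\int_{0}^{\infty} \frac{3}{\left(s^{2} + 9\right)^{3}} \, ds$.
$\frac{\pi}{432}$

Begin with the known result
$$J(a) = \int_{0}^{\infty} \frac{3}{a^{2} + s^{2}} \, ds = \frac{3 \pi}{2 a}.$$

Differentiating under the integral sign with respect to $a$,
$$\frac{dJ}{da} = \int_{0}^{\infty} - \frac{6 a}{\left(a^{2} + s^{2}\right)^{2}} \, ds = - \frac{3 \pi}{2 a^{2}},$$
so $\int_{0}^{\infty} \frac{3}{\left(a^{2} + s^{2}\right)^{2}} \, ds = \frac{3 \pi}{4 a^{3}}$.

Repeating — each differentiation of $1/(s^2+a^2)^j$ produces $-2ja/(s^2+a^2)^{j+1}$ — and dividing through by $-2ja$ at each step yields, after $2$ differentiations in total,
$$\int_{0}^{\infty} \frac{3}{\left(a^{2} + s^{2}\right)^{3}} \, ds = \frac{9 \pi}{16 a^{5}}.$$

Setting $a = 3$:
$$I = \frac{\pi}{432}.$$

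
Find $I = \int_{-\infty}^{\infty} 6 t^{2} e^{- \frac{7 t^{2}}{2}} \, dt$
$\frac{6 \sqrt{14} \sqrt{\pi}}{49}$

Begin with the known integral
$$J(a) = \int_{-\infty}^{\infty} 6 e^{- a t^{2}} \, dt = \frac{6 \sqrt{\pi}}{\sqrt{a}}.$$

Differentiating under the integral sign brings down a factor of $(-t^2)$:
$$\frac{dJ}{da} = \int_{-\infty}^{\infty} - 6 t^{2} e^{- a t^{2}} \, dt = - \frac{3 \sqrt{\pi}}{a^{\frac{3}{2}}}.$$

The integral on the left is $-I$, so $I = \frac{3 \sqrt{\pi}}{a^{\frac{3}{2}}}$.

Setting $a = \frac{7}{2}$:
$$I = \frac{6 \sqrt{14} \sqrt{\pi}}{49}.$$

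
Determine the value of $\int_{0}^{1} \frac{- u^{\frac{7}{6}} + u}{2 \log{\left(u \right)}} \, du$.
$\log{\left(\frac{2 \sqrt{39}}{13} \right)}$

Replace the exponent $1$ by a parameter $a$: let $I(a) = \int_{0}^{1} \frac{- u^{\frac{7}{6}} + u^{a}}{2 \log{\left(u \right)}} \, du$.

Since $\dfrac{\partial}{\partial a}\,u^{a} = u^{a} \ln u$, the $\ln u$ in the denominator cancels and
$$\frac{dI}{da} = \int_{0}^{1} \frac{1}{2} u^{a} \, du = \frac{1}{2} \left[\frac{u^{a+1}}{a+1}\right]_0^1 = \frac{1}{2 \left(a + 1\right)}.$$

Integrating with respect to $a$ gives $I(a) = \log{\left(\frac{\sqrt{78} \sqrt{a + 1}}{13} \right)} + C$.

At $a = \frac{7}{6}$ the integrand is identically $0$, so $I(\frac{7}{6}) = 0$. The closed form gives $0$, hence $C = 0$.

Setting $a = 1$:
$$I = \log{\left(\frac{2 \sqrt{39}}{13} \right)}.$$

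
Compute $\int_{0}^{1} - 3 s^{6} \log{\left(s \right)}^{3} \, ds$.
$\frac{18}{2401}$

Consider the simpler parametrised integral
$$J(a) = \int_{0}^{1} - 3 s^{a} \, ds = - \frac{3}{a + 1}.$$

Differentiating under the integral sign brings down a factor of $\ln s$:
$$\frac{dJ}{da} = \int_{0}^{1} - 3 s^{a} \log{\left(s \right)} \, ds = \frac{3}{\left(a + 1\right)^{2}}.$$

Repeating $3$ times in total — each differentiation brings down another $\ln s$ — gives
$$\frac{d^{3}J}{da^{3}} = \int_{0}^{1} - 3 s^{a} \log{\left(s \right)}^{3} \, ds = \frac{18}{\left(a + 1\right)^{4}},$$
and the integrand here is exactly the target integrand, so $I = \frac{18}{\left(a + 1\right)^{4}}$.

Setting $a = 6$:
$$I = \frac{18}{2401}.$$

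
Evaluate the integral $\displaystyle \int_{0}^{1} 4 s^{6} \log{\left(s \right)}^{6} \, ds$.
$\frac{2880}{823543}$

Start from the elementary integral
$$J(a) = \int_{0}^{1} 4 s^{a} \, ds = \frac{4}{a + 1}.$$

Differentiating under the integral sign brings down a factor of $\ln s$:
$$\frac{dJ}{da} = \int_{0}^{1} 4 s^{a} \log{\left(s \right)} \, ds = - \frac{4}{\left(a + 1\right)^{2}}.$$

Repeating $6$ times in total — each differentiation brings down another $\ln s$ — gives
$$\frac{d^{6}J}{da^{6}} = \int_{0}^{1} 4 s^{a} \log{\left(s \right)}^{6} \, ds = \frac{2880}{\left(a + 1\right)^{7}},$$
and the integrand here is exactly the target integrand, so $I = \frac{2880}{\left(a + 1\right)^{7}}$.

Setting $a = 6$:
$$I = \frac{2880}{823543}.$$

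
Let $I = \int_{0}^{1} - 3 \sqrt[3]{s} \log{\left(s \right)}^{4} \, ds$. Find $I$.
$- \frac{2187}{128}$

Consider the simpler parametrised integral
$$J(a) = \int_{0}^{1} - 3 s^{a} \, ds = - \frac{3}{a + 1}.$$

Differentiating under the integral sign brings down a factor of $\ln s$:
$$\frac{dJ}{da} = \int_{0}^{1} - 3 s^{a} \log{\left(s \right)} \, ds = \frac{3}{\left(a + 1\right)^{2}}.$$

Repeating $4$ times in total — each differentiation brings down another $\ln s$ — gives
$$\frac{d^{4}J}{da^{4}} = \int_{0}^{1} - 3 s^{a} \log{\left(s \right)}^{4} \, ds = - \frac{72}{\left(a + 1\right)^{5}},$$
and the integrand here is exactly the target integrand, so $I = - \frac{72}{\left(a + 1\right)^{5}}$.

Setting $a = \frac{1}{3}$:
$$I = - \frac{2187}{128}.$$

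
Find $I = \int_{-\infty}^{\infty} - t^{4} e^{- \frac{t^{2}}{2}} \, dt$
$- 3 \sqrt{2} \sqrt{\pi}$

Start from the elementary integral
$$J(a) = \int_{-\infty}^{\infty} - e^{- a t^{2}} \, dt = - \frac{\sqrt{\pi}}{\sqrt{a}}.$$

Differentiating under the integral sign brings down a factor of $(-t^2)$:
$$\frac{dJ}{da} = \int_{-\infty}^{\infty} t^{2} e^{- a t^{2}} \, dt = \frac{\sqrt{\pi}}{2 a^{\frac{3}{2}}}.$$

Repeating twice in total — each differentiation brings down another $(-t^2)$ — gives
$$\frac{d^{2}J}{da^{2}} = \int_{-\infty}^{\infty} - t^{4} e^{- a t^{2}} \, dt = - \frac{3 \sqrt{\pi}}{4 a^{\frac{5}{2}}},$$
and the integrand here is exactly the target integrand, so $I = - \frac{3 \sqrt{\pi}}{4 a^{\frac{5}{2}}}$.

Setting $a = \frac{1}{2}$:
$$I = - 3 \sqrt{2} \sqrt{\pi}.$$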